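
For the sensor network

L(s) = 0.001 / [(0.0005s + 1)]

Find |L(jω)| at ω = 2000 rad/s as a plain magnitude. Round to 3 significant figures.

0.000707

At ω = 2000 rad/s:
pole (1 + j2000·0.0005) = 1 + j1 → |·| ≈ 1.4142, ∠ ≈ 45.00°
|L| = 0.001 · 1 / (1.4142) ≈ 0.00070711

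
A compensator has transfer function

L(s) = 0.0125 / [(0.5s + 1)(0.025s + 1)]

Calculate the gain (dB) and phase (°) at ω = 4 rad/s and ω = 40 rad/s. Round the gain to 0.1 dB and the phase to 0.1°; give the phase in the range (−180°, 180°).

ω = 4: -45.1 dB, -69.1°; ω = 40: -67.1 dB, -132.1°

At ω = 4 rad/s:
pole (1 + j4·0.5) = 1 + j2 → |·| ≈ 2.2361, ∠ ≈ 63.43°
pole (1 + j4·0.025) = 1 + j0.1 → |·| ≈ 1.005, ∠ ≈ 5.71°
|L| = 0.0125 · 1 / (2.2361 · 1.005) ≈ 0.0055623
Gain = 20 log₁₀(0.0055623) ≈ -45.09 dB
∠L = (0°) − (63.43° + 5.71°) = -69.14°

At ω = 40 rad/s:
pole (1 + j40·0.5) = 1 + j20 → |·| ≈ 20.025, ∠ ≈ 87.14°
pole (1 + j40·0.025) = 1 + j1 → |·| ≈ 1.4142, ∠ ≈ 45.00°
|L| = 0.0125 · 1 / (20.025 · 1.4142) ≈ 0.00044139
Gain = 20 log₁₀(0.00044139) ≈ -67.10 dB
∠L = (0°) − (87.14° + 45.00°) = -132.14°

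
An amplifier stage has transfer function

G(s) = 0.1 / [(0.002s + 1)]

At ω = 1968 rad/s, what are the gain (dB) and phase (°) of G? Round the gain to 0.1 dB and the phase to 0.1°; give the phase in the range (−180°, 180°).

At ω = 1968 rad/s:
pole (1 + j1968·0.002) = 1 + j3.936 → |·| ≈ 4.061, ∠ ≈ 75.74°
|G| = 0.1 · 1 / (4.061) ≈ 0.024624
Gain = 20 log₁₀(0.024624) ≈ -32.17 dB
∠G = (0°) − (75.74°) = -75.74°

-32.2 dB, -75.7°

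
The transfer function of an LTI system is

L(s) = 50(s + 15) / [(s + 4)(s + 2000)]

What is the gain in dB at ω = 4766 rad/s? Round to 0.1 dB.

-40.3 dB

At s = jω = j4766:
zero (s+15): 15 + j4766 → |·| = √(15²+4766²) = √22714981 ≈ 4766, ∠ = arctan(4766/15) ≈ 89.82°
pole (s+4): 4 + j4766 → |·| = √(4²+4766²) = √22714772 ≈ 4766, ∠ = arctan(4766/4) ≈ 89.95°
pole (s+2000): 2000 + j4766 → |·| = √(2000²+4766²) = √26714756 ≈ 5168.6, ∠ = arctan(4766/2000) ≈ 67.24°
|L| = 50 · 4766 / 2.4634e+07 ≈ 0.0096736
Gain = 20 log₁₀(0.0096736) ≈ -40.29 dB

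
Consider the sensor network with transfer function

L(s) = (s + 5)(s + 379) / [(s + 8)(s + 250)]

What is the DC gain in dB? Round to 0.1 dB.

L(0) = 1·5·379 / (8·250) = 0.9475
20 log₁₀(0.9475) ≈ -0.47 dB

-0.5 dB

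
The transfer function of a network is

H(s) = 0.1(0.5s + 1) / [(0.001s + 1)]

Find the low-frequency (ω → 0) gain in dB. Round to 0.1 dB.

H(0) = 0.1 · 1 / 1 = 0.1
20 log₁₀(0.1) ≈ -20.00 dB

-20.0 dB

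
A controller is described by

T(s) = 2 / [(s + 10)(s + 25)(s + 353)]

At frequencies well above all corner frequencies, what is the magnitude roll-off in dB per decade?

-60 dB/decade

Each pole contributes −20 dB/decade at high frequency; each zero contributes +20 dB/decade.
Net: 0 zero(s) − 3 pole(s) → -60 dB/decade.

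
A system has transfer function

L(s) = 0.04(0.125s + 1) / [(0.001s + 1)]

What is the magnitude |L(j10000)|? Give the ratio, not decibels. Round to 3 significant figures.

4.98

At ω = 10000 rad/s:
zero (1 + j10000·0.125) = 1 + j1250 → |·| ≈ 1250, ∠ ≈ 89.95°
pole (1 + j10000·0.001) = 1 + j10 → |·| ≈ 10.05, ∠ ≈ 84.29°
|L| = 0.04 · 1250 / (10.05) ≈ 4.9751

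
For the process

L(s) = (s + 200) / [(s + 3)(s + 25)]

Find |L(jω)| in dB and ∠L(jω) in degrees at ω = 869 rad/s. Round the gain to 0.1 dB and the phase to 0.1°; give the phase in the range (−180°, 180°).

-58.6 dB, -101.1°

At s = jω = j869:
zero (s+200): 200 + j869 → |·| = √(200²+869²) = √795161 ≈ 891.72, ∠ = arctan(869/200) ≈ 77.04°
pole (s+3): 3 + j869 → |·| = √(3²+869²) = √755170 ≈ 869.01, ∠ = arctan(869/3) ≈ 89.80°
pole (s+25): 25 + j869 → |·| = √(25²+869²) = √755786 ≈ 869.36, ∠ = arctan(869/25) ≈ 88.35°
|L| = 1 · 891.72 / 7.5548e+05 ≈ 0.0011803
Gain = 20 log₁₀(0.0011803) ≈ -58.56 dB
∠L = 77.04° − 178.15° = -101.11°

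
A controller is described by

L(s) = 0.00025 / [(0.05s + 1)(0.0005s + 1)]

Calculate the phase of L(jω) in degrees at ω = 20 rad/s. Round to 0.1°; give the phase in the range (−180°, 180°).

At ω = 20 rad/s:
pole (1 + j20·0.05) = 1 + j1 → |·| ≈ 1.4142, ∠ ≈ 45.00°
pole (1 + j20·0.0005) = 1 + j0.01 → |·| ≈ 1, ∠ ≈ 0.57°
∠L = (0°) − (45.00° + 0.57°) = -45.57°

-45.6°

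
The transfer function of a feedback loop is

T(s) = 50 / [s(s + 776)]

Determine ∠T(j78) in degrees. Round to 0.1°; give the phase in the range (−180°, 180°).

-95.7°

At s = jω = j78:
pole (s+776): 776 + j78 → |·| = √(776²+78²) = √608260 ≈ 779.91, ∠ = arctan(78/776) ≈ 5.74°
pole at origin: |s| = 78, ∠ = 90.00° (in denominator)
∠T = 0.00° − 95.74° = -95.74°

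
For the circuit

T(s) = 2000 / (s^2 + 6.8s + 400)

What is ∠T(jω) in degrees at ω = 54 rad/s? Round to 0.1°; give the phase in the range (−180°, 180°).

At s = jω = j54:
quadratic: (j54)² + 6.8·j54 + 400 = -2516 + j367.2 → |·| ≈ 2542.7, ∠ ≈ 171.70°
∠T = 0.00° − 171.70° = -171.70°

-171.7°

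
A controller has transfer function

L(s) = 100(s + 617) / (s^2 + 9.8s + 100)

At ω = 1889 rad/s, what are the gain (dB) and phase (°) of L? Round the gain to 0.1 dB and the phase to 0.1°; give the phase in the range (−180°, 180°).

At s = jω = j1889:
zero (s+617): 617 + j1889 → |·| = √(617²+1889²) = √3949010 ≈ 1987.2, ∠ = arctan(1889/617) ≈ 71.91°
quadratic: (j1889)² + 9.8·j1889 + 100 = -3568221 + j18512.2 → |·| ≈ 3.5683e+06, ∠ ≈ 179.70°
|L| = 100 · 1987.2 / 3.5683e+06 ≈ 0.05569
Gain = 20 log₁₀(0.05569) ≈ -25.08 dB
∠L = 71.91° − 179.70° = -107.79°

-25.1 dB, -107.8°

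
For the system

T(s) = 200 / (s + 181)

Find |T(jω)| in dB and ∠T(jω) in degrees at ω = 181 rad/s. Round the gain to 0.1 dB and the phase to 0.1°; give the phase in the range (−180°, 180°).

-2.1 dB, -45.0°

At s = jω = j181:
pole (s+181): 181 + j181 → |·| = √(181²+181²) = √65522 ≈ 255.97, ∠ = arctan(181/181) ≈ 45.00°
|T| = 200 / 255.97 ≈ 0.78134
Gain = 20 log₁₀(0.78134) ≈ -2.14 dB
∠T = 0.00° − 45.00° = -45.00°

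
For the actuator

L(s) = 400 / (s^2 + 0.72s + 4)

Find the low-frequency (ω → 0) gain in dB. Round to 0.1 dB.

40.0 dB

L(0) = 400 / 4 = 100
20 log₁₀(100) ≈ 40.00 dB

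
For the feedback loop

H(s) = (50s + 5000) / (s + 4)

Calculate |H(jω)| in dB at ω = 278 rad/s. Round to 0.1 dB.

Substitute s = j278:
Numerator: 50(j278) + 5000 = 5000 + j13900
Denominator: (j278) + 4 = 4 + j278
|N| = √(5000² + 13900²) ≈ 14772, ∠N ≈ 70.22°
|D| = √(4² + 278²) ≈ 278.03, ∠D ≈ 89.18°
|H| = 14772 / 278.03 ≈ 53.131
Gain = 20 log₁₀(53.131) ≈ 34.51 dB

34.5 dB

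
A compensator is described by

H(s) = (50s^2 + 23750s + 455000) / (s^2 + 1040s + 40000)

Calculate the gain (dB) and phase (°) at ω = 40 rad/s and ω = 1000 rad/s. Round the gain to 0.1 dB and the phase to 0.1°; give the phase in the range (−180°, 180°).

Substitute s = j40:
Numerator: 50(j40)^2 + 23750(j40) + 455000 = 375000 + j950000
Denominator: (j40)^2 + 1040(j40) + 40000 = 38400 + j41600
|N| = √(375000² + 950000²) ≈ 1.0213e+06, ∠N ≈ 68.46°
|D| = √(38400² + 41600²) ≈ 56614, ∠D ≈ 47.29°
|H| = 1.0213e+06 / 56614 ≈ 18.04
Gain = 20 log₁₀(18.04) ≈ 25.12 dB
∠H = 68.46° − 47.29° = 21.17°

Substitute s = j1000:
Numerator: 50(j1000)^2 + 23750(j1000) + 455000 = -49545000 + j23750000
Denominator: (j1000)^2 + 1040(j1000) + 40000 = -960000 + j1040000
|N| = √(49545000² + 23750000²) ≈ 5.4943e+07, ∠N ≈ 154.39°
|D| = √(960000² + 1040000²) ≈ 1.4153e+06, ∠D ≈ 132.71°
|H| = 5.4943e+07 / 1.4153e+06 ≈ 38.821
Gain = 20 log₁₀(38.821) ≈ 31.78 dB
∠H = 154.39° − 132.71° = 21.68°

ω = 40: 25.1 dB, 21.2°; ω = 1000: 31.8 dB, 21.7°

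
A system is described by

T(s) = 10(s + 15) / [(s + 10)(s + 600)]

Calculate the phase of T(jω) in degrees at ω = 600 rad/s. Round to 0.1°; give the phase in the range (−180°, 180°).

At s = jω = j600:
zero (s+15): 15 + j600 → |·| = √(15²+600²) = √360225 ≈ 600.19, ∠ = arctan(600/15) ≈ 88.57°
pole (s+10): 10 + j600 → |·| = √(10²+600²) = √360100 ≈ 600.08, ∠ = arctan(600/10) ≈ 89.05°
pole (s+600): 600 + j600 → |·| = √(600²+600²) = √720000 ≈ 848.53, ∠ = arctan(600/600) ≈ 45.00°
∠T = 88.57° − 134.05° = -45.48°

-45.5°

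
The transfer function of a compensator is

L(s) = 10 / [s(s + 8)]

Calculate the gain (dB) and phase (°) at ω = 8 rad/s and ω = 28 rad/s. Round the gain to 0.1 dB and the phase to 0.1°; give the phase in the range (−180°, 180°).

At s = jω = j8:
pole (s+8): 8 + j8 → |·| = √(8²+8²) = √128 ≈ 11.314, ∠ = arctan(8/8) ≈ 45.00°
pole at origin: |s| = 8, ∠ = 90.00° (in denominator)
|L| = 10 / 90.512 ≈ 0.11048
Gain = 20 log₁₀(0.11048) ≈ -19.13 dB
∠L = 0.00° − 135.00° = -135.00°

At s = jω = j28:
pole (s+8): 8 + j28 → |·| = √(8²+28²) = √848 ≈ 29.12, ∠ = arctan(28/8) ≈ 74.05°
pole at origin: |s| = 28, ∠ = 90.00° (in denominator)
|L| = 10 / 815.36 ≈ 0.012265
Gain = 20 log₁₀(0.012265) ≈ -38.23 dB
∠L = 0.00° − 164.05° = -164.05°

ω = 8: -19.1 dB, -135.0°; ω = 28: -38.2 dB, -164.1°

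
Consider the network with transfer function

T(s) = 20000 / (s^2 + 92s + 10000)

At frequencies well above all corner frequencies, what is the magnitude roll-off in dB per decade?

Each pole contributes −20 dB/decade at high frequency; each zero contributes +20 dB/decade.
Net: 0 zero(s) − 2 pole(s) → -40 dB/decade.

-40 dB/decade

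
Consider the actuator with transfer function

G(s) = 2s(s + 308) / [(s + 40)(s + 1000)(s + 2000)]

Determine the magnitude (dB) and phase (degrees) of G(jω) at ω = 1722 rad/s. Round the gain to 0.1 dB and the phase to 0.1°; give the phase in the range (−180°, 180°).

-63.5 dB, -19.4°

At s = jω = j1722:
zero (s+308): 308 + j1722 → |·| = √(308²+1722²) = √3060148 ≈ 1749.3, ∠ = arctan(1722/308) ≈ 79.86°
zero at origin: s = j1722 → |·| = 1722, ∠ = 90.00°
pole (s+40): 40 + j1722 → |·| = √(40²+1722²) = √2966884 ≈ 1722.5, ∠ = arctan(1722/40) ≈ 88.67°
pole (s+1000): 1000 + j1722 → |·| = √(1000²+1722²) = √3965284 ≈ 1991.3, ∠ = arctan(1722/1000) ≈ 59.86°
pole (s+2000): 2000 + j1722 → |·| = √(2000²+1722²) = √6965284 ≈ 2639.2, ∠ = arctan(1722/2000) ≈ 40.73°
|G| = 2 · 3.0123e+06 / 9.0525e+09 ≈ 0.00066552
Gain = 20 log₁₀(0.00066552) ≈ -63.54 dB
∠G = 169.86° − 189.26° = -19.40°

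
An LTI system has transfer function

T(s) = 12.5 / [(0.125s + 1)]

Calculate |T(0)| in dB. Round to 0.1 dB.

21.9 dB

T(0) = 12.5 · 1 / 1 = 12.5
20 log₁₀(12.5) ≈ 21.94 dB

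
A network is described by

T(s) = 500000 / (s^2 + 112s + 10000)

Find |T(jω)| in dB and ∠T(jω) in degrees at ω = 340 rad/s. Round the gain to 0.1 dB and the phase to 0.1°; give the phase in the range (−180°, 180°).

13.0 dB, -160.2°

At s = jω = j340:
quadratic: (j340)² + 112·j340 + 10000 = -105600 + j38080 → |·| ≈ 1.1226e+05, ∠ ≈ 160.17°
|T| = 500000 / 1.1226e+05 ≈ 4.4539
Gain = 20 log₁₀(4.4539) ≈ 12.97 dB
∠T = 0.00° − 160.17° = -160.17°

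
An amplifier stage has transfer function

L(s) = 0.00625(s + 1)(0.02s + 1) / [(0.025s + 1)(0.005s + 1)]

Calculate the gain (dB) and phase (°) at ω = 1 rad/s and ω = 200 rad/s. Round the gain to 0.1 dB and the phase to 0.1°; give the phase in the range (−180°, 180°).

At ω = 1 rad/s:
zero (1 + j1·1) = 1 + j1 → |·| ≈ 1.4142, ∠ ≈ 45.00°
zero (1 + j1·0.02) = 1 + j0.02 → |·| ≈ 1.0002, ∠ ≈ 1.15°
pole (1 + j1·0.025) = 1 + j0.025 → |·| ≈ 1.0003, ∠ ≈ 1.43°
pole (1 + j1·0.005) = 1 + j0.005 → |·| ≈ 1, ∠ ≈ 0.29°
|L| = 0.00625 · 1.4142 · 1.0002 / (1.0003 · 1) ≈ 0.0088379
Gain = 20 log₁₀(0.0088379) ≈ -41.07 dB
∠L = (45.00° + 1.15°) − (1.43° + 0.29°) = 44.43°

At ω = 200 rad/s:
zero (1 + j200·1) = 1 + j200 → |·| ≈ 200, ∠ ≈ 89.71°
zero (1 + j200·0.02) = 1 + j4 → |·| ≈ 4.1231, ∠ ≈ 75.96°
pole (1 + j200·0.025) = 1 + j5 → |·| ≈ 5.099, ∠ ≈ 78.69°
pole (1 + j200·0.005) = 1 + j1 → |·| ≈ 1.4142, ∠ ≈ 45.00°
|L| = 0.00625 · 200 · 4.1231 / (5.099 · 1.4142) ≈ 0.71472
Gain = 20 log₁₀(0.71472) ≈ -2.92 dB
∠L = (89.71° + 75.96°) − (78.69° + 45.00°) = 41.98°

ω = 1: -41.1 dB, 44.4°; ω = 200: -2.9 dB, 42.0°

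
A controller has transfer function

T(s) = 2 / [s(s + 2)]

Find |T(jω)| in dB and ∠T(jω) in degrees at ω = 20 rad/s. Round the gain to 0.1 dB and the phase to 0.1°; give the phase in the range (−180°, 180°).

-46.1 dB, -174.3°

At s = jω = j20:
pole (s+2): 2 + j20 → |·| = √(2²+20²) = √404 ≈ 20.1, ∠ = arctan(20/2) ≈ 84.29°
pole at origin: |s| = 20, ∠ = 90.00° (in denominator)
|T| = 2 / 402 ≈ 0.0049751
Gain = 20 log₁₀(0.0049751) ≈ -46.06 dB
∠T = 0.00° − 174.29° = -174.29°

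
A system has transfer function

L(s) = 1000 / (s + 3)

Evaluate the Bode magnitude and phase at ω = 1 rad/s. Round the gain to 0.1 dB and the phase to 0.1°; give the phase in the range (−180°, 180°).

Substitute s = j1:
Numerator: 1000 = 1000 + j0
Denominator: (j1) + 3 = 3 + j1
|N| = √(1000² + 0²) ≈ 1000, ∠N ≈ 0.00°
|D| = √(3² + 1²) ≈ 3.1623, ∠D ≈ 18.43°
|L| = 1000 / 3.1623 ≈ 316.23
Gain = 20 log₁₀(316.23) ≈ 50.00 dB
∠L = 0.00° − 18.43° = -18.43°

50.0 dB, -18.4°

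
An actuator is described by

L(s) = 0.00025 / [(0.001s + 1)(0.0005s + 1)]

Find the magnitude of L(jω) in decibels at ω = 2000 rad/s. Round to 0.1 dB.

At ω = 2000 rad/s:
pole (1 + j2000·0.001) = 1 + j2 → |·| ≈ 2.2361, ∠ ≈ 63.43°
pole (1 + j2000·0.0005) = 1 + j1 → |·| ≈ 1.4142, ∠ ≈ 45.00°
|L| = 0.00025 · 1 / (2.2361 · 1.4142) ≈ 7.9057e-05
Gain = 20 log₁₀(7.9057e-05) ≈ -82.04 dB

-82.0 dB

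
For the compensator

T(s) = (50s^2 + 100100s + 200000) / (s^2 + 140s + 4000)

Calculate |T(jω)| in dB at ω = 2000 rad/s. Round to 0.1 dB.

Substitute s = j2000:
Numerator: 50(j2000)^2 + 100100(j2000) + 200000 = -199800000 + j200200000
Denominator: (j2000)^2 + 140(j2000) + 4000 = -3996000 + j280000
|N| = √(199800000² + 200200000²) ≈ 2.8284e+08, ∠N ≈ 134.94°
|D| = √(3996000² + 280000²) ≈ 4.0058e+06, ∠D ≈ 175.99°
|T| = 2.8284e+08 / 4.0058e+06 ≈ 70.608
Gain = 20 log₁₀(70.608) ≈ 36.98 dB

37.0 dB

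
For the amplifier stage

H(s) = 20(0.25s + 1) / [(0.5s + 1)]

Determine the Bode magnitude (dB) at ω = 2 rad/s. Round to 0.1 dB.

24.0 dB

At ω = 2 rad/s:
zero (1 + j2·0.25) = 1 + j0.5 → |·| ≈ 1.118, ∠ ≈ 26.57°
pole (1 + j2·0.5) = 1 + j1 → |·| ≈ 1.4142, ∠ ≈ 45.00°
|H| = 20 · 1.118 / (1.4142) ≈ 15.811
Gain = 20 log₁₀(15.811) ≈ 23.98 dB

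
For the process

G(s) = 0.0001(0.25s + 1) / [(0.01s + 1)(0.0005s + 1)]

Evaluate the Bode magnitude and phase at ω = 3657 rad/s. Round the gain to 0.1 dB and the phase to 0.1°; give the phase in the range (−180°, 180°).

-58.4 dB, -59.8°

At ω = 3657 rad/s:
zero (1 + j3657·0.25) = 1 + j914.25 → |·| ≈ 914.25, ∠ ≈ 89.94°
pole (1 + j3657·0.01) = 1 + j36.57 → |·| ≈ 36.584, ∠ ≈ 88.43°
pole (1 + j3657·0.0005) = 1 + j1.8285 → |·| ≈ 2.0841, ∠ ≈ 61.33°
|G| = 0.0001 · 914.25 / (36.584 · 2.0841) ≈ 0.0011991
Gain = 20 log₁₀(0.0011991) ≈ -58.42 dB
∠G = (89.94°) − (88.43° + 61.33°) = -59.82°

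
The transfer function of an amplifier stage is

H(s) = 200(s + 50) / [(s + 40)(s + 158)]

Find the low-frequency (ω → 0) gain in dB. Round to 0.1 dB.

H(0) = 200·50 / (40·158) ≈ 1.5823
20 log₁₀(1.5823) ≈ 3.99 dB

4.0 dB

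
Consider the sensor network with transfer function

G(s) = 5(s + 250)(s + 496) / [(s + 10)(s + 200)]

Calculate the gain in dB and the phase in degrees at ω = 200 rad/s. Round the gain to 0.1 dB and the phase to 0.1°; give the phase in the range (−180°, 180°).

23.6 dB, -71.5°

At s = jω = j200:
zero (s+250): 250 + j200 → |·| = √(250²+200²) = √102500 ≈ 320.16, ∠ = arctan(200/250) ≈ 38.66°
zero (s+496): 496 + j200 → |·| = √(496²+200²) = √286016 ≈ 534.8, ∠ = arctan(200/496) ≈ 21.96°
pole (s+10): 10 + j200 → |·| = √(10²+200²) = √40100 ≈ 200.25, ∠ = arctan(200/10) ≈ 87.14°
pole (s+200): 200 + j200 → |·| = √(200²+200²) = √80000 ≈ 282.84, ∠ = arctan(200/200) ≈ 45.00°
|G| = 5 · 1.7122e+05 / 56639 ≈ 15.115
Gain = 20 log₁₀(15.115) ≈ 23.59 dB
∠G = 60.62° − 132.14° = -71.52°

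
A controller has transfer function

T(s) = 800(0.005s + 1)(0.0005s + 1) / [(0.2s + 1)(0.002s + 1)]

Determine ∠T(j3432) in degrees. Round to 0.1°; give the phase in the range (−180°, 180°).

-25.2°

At ω = 3432 rad/s:
zero (1 + j3432·0.005) = 1 + j17.16 → |·| ≈ 17.189, ∠ ≈ 86.66°
zero (1 + j3432·0.0005) = 1 + j1.716 → |·| ≈ 1.9861, ∠ ≈ 59.77°
pole (1 + j3432·0.2) = 1 + j686.4 → |·| ≈ 686.4, ∠ ≈ 89.92°
pole (1 + j3432·0.002) = 1 + j6.864 → |·| ≈ 6.9365, ∠ ≈ 81.71°
∠T = (86.66° + 59.77°) − (89.92° + 81.71°) = -25.20°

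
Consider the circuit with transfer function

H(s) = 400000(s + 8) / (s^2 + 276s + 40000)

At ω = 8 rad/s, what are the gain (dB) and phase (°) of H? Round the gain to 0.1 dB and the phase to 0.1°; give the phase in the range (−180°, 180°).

At s = jω = j8:
zero (s+8): 8 + j8 → |·| = √(8²+8²) = √128 ≈ 11.314, ∠ = arctan(8/8) ≈ 45.00°
quadratic: (j8)² + 276·j8 + 40000 = 39936 + j2208 → |·| ≈ 39997, ∠ ≈ 3.16°
|H| = 400000 · 11.314 / 39997 ≈ 113.15
Gain = 20 log₁₀(113.15) ≈ 41.07 dB
∠H = 45.00° − 3.16° = 41.84°

41.1 dB, 41.8°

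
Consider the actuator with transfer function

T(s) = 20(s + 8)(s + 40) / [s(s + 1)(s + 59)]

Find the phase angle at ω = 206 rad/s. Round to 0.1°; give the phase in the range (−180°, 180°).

-87.0°

At s = jω = j206:
zero (s+8): 8 + j206 → |·| = √(8²+206²) = √42500 ≈ 206.16, ∠ = arctan(206/8) ≈ 87.78°
zero (s+40): 40 + j206 → |·| = √(40²+206²) = √44036 ≈ 209.85, ∠ = arctan(206/40) ≈ 79.01°
pole (s+1): 1 + j206 → |·| = √(1²+206²) = √42437 ≈ 206, ∠ = arctan(206/1) ≈ 89.72°
pole (s+59): 59 + j206 → |·| = √(59²+206²) = √45917 ≈ 214.28, ∠ = arctan(206/59) ≈ 74.02°
pole at origin: |s| = 206, ∠ = 90.00° (in denominator)
∠T = 166.79° − 253.74° = -86.95°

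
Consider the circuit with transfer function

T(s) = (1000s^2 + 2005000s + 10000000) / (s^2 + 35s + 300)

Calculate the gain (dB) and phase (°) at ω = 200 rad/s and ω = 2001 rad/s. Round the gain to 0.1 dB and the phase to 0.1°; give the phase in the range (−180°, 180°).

ω = 200: 80.0 dB, -75.7°; ω = 2001: 63.0 dB, -44.1°

Substitute s = j200:
Numerator: 1000(j200)^2 + 2005000(j200) + 10000000 = -30000000 + j401000000
Denominator: (j200)^2 + 35(j200) + 300 = -39700 + j7000
|N| = √(30000000² + 401000000²) ≈ 4.0212e+08, ∠N ≈ 94.28°
|D| = √(39700² + 7000²) ≈ 40312, ∠D ≈ 170.00°
|T| = 4.0212e+08 / 40312 ≈ 9975.2
Gain = 20 log₁₀(9975.2) ≈ 79.98 dB
∠T = 94.28° − 170.00° = -75.72°

Substitute s = j2001:
Numerator: 1000(j2001)^2 + 2005000(j2001) + 10000000 = -3994001000 + j4012005000
Denominator: (j2001)^2 + 35(j2001) + 300 = -4003701 + j70035
|N| = √(3994001000² + 4012005000²) ≈ 5.6611e+09, ∠N ≈ 134.87°
|D| = √(4003701² + 70035²) ≈ 4.0043e+06, ∠D ≈ 179.00°
|T| = 5.6611e+09 / 4.0043e+06 ≈ 1413.8
Gain = 20 log₁₀(1413.8) ≈ 63.01 dB
∠T = 134.87° − 179.00° = -44.13°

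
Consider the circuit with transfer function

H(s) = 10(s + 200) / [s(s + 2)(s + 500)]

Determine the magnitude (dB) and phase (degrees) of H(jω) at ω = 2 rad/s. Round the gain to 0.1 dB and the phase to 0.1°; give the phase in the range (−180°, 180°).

-3.0 dB, -134.7°

At s = jω = j2:
zero (s+200): 200 + j2 → |·| = √(200²+2²) = √40004 ≈ 200.01, ∠ = arctan(2/200) ≈ 0.57°
pole (s+2): 2 + j2 → |·| = √(2²+2²) = √8 ≈ 2.8284, ∠ = arctan(2/2) ≈ 45.00°
pole (s+500): 500 + j2 → |·| = √(500²+2²) = √250004 ≈ 500, ∠ = arctan(2/500) ≈ 0.23°
pole at origin: |s| = 2, ∠ = 90.00° (in denominator)
|H| = 10 · 200.01 / 2828.4 ≈ 0.70715
Gain = 20 log₁₀(0.70715) ≈ -3.01 dB
∠H = 0.57° − 135.23° = -134.66°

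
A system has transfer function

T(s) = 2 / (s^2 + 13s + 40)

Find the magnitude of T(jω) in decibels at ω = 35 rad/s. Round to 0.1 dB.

Substitute s = j35:
Numerator: 2 = 2 + j0
Denominator: (j35)^2 + 13(j35) + 40 = -1185 + j455
|N| = √(2² + 0²) ≈ 2, ∠N ≈ 0.00°
|D| = √(1185² + 455²) ≈ 1269.4, ∠D ≈ 158.99°
|T| = 2 / 1269.4 ≈ 0.0015755
Gain = 20 log₁₀(0.0015755) ≈ -56.05 dB

-56.1 dB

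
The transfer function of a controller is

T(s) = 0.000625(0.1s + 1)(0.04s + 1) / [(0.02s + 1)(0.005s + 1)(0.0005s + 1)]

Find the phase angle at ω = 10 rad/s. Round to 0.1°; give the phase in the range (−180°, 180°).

52.3°

At ω = 10 rad/s:
zero (1 + j10·0.1) = 1 + j1 → |·| ≈ 1.4142, ∠ ≈ 45.00°
zero (1 + j10·0.04) = 1 + j0.4 → |·| ≈ 1.077, ∠ ≈ 21.80°
pole (1 + j10·0.02) = 1 + j0.2 → |·| ≈ 1.0198, ∠ ≈ 11.31°
pole (1 + j10·0.005) = 1 + j0.05 → |·| ≈ 1.0012, ∠ ≈ 2.86°
pole (1 + j10·0.0005) = 1 + j0.005 → |·| ≈ 1, ∠ ≈ 0.29°
∠T = (45.00° + 21.80°) − (11.31° + 2.86° + 0.29°) = 52.34°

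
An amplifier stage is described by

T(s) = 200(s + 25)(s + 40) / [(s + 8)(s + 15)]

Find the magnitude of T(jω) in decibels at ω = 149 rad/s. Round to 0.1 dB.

At s = jω = j149:
zero (s+25): 25 + j149 → |·| = √(25²+149²) = √22826 ≈ 151.08, ∠ = arctan(149/25) ≈ 80.48°
zero (s+40): 40 + j149 → |·| = √(40²+149²) = √23801 ≈ 154.28, ∠ = arctan(149/40) ≈ 74.97°
pole (s+8): 8 + j149 → |·| = √(8²+149²) = √22265 ≈ 149.21, ∠ = arctan(149/8) ≈ 86.93°
pole (s+15): 15 + j149 → |·| = √(15²+149²) = √22426 ≈ 149.75, ∠ = arctan(149/15) ≈ 84.25°
|T| = 200 · 23309 / 22344 ≈ 208.64
Gain = 20 log₁₀(208.64) ≈ 46.39 dB

46.4 dB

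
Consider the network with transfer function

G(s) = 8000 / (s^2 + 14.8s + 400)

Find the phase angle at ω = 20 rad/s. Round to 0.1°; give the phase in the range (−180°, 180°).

-90.0°

At s = jω = j20:
quadratic: (j20)² + 14.8·j20 + 400 = 0 + j296 → |·| ≈ 296, ∠ ≈ 90.00°
∠G = 0.00° − 90.00° = -90.00°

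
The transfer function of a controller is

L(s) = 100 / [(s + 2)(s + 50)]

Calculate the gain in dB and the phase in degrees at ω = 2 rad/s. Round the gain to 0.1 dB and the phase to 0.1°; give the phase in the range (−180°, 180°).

-3.0 dB, -47.3°

At s = jω = j2:
pole (s+2): 2 + j2 → |·| = √(2²+2²) = √8 ≈ 2.8284, ∠ = arctan(2/2) ≈ 45.00°
pole (s+50): 50 + j2 → |·| = √(50²+2²) = √2504 ≈ 50.04, ∠ = arctan(2/50) ≈ 2.29°
|L| = 100 / 141.53 ≈ 0.70656
Gain = 20 log₁₀(0.70656) ≈ -3.02 dB
∠L = 0.00° − 47.29° = -47.29°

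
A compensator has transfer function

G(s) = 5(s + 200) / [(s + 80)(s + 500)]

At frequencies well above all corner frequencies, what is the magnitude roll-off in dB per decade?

Each pole contributes −20 dB/decade at high frequency; each zero contributes +20 dB/decade.
Net: 1 zero(s) − 2 pole(s) → -20 dB/decade.

-20 dB/decade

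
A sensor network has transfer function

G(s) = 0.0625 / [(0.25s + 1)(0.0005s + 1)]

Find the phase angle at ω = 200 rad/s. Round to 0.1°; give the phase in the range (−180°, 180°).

-94.6°

At ω = 200 rad/s:
pole (1 + j200·0.25) = 1 + j50 → |·| ≈ 50.01, ∠ ≈ 88.85°
pole (1 + j200·0.0005) = 1 + j0.1 → |·| ≈ 1.005, ∠ ≈ 5.71°
∠G = (0°) − (88.85° + 5.71°) = -94.56°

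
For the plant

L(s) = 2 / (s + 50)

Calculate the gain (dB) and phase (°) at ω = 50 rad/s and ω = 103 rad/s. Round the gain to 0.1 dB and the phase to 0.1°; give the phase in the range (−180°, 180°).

ω = 50: -31.0 dB, -45.0°; ω = 103: -35.2 dB, -64.1°

Substitute s = j50:
Numerator: 2 = 2 + j0
Denominator: (j50) + 50 = 50 + j50
|N| = √(2² + 0²) ≈ 2, ∠N ≈ 0.00°
|D| = √(50² + 50²) ≈ 70.711, ∠D ≈ 45.00°
|L| = 2 / 70.711 ≈ 0.028284
Gain = 20 log₁₀(0.028284) ≈ -30.97 dB
∠L = 0.00° − 45.00° = -45.00°

Substitute s = j103:
Numerator: 2 = 2 + j0
Denominator: (j103) + 50 = 50 + j103
|N| = √(2² + 0²) ≈ 2, ∠N ≈ 0.00°
|D| = √(50² + 103²) ≈ 114.49, ∠D ≈ 64.11°
|L| = 2 / 114.49 ≈ 0.017469
Gain = 20 log₁₀(0.017469) ≈ -35.15 dB
∠L = 0.00° − 64.11° = -64.11°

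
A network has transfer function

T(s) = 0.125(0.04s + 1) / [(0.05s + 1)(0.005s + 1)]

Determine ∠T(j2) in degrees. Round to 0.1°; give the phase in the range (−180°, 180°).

At ω = 2 rad/s:
zero (1 + j2·0.04) = 1 + j0.08 → |·| ≈ 1.0032, ∠ ≈ 4.57°
pole (1 + j2·0.05) = 1 + j0.1 → |·| ≈ 1.005, ∠ ≈ 5.71°
pole (1 + j2·0.005) = 1 + j0.01 → |·| ≈ 1, ∠ ≈ 0.57°
∠T = (4.57°) − (5.71° + 0.57°) = -1.71°

-1.7°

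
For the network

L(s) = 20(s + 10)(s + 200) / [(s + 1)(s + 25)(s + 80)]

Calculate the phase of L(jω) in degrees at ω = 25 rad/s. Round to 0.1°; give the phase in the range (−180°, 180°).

-74.7°

At s = jω = j25:
zero (s+10): 10 + j25 → |·| = √(10²+25²) = √725 ≈ 26.926, ∠ = arctan(25/10) ≈ 68.20°
zero (s+200): 200 + j25 → |·| = √(200²+25²) = √40625 ≈ 201.56, ∠ = arctan(25/200) ≈ 7.13°
pole (s+1): 1 + j25 → |·| = √(1²+25²) = √626 ≈ 25.02, ∠ = arctan(25/1) ≈ 87.71°
pole (s+25): 25 + j25 → |·| = √(25²+25²) = √1250 ≈ 35.355, ∠ = arctan(25/25) ≈ 45.00°
pole (s+80): 80 + j25 → |·| = √(80²+25²) = √7025 ≈ 83.815, ∠ = arctan(25/80) ≈ 17.35°
∠L = 75.33° − 150.06° = -74.73°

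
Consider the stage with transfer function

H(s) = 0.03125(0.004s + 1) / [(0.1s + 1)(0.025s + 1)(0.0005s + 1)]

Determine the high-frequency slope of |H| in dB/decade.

Each pole contributes −20 dB/decade at high frequency; each zero contributes +20 dB/decade.
Net: 1 zero(s) − 3 pole(s) → -40 dB/decade.

-40 dB/decade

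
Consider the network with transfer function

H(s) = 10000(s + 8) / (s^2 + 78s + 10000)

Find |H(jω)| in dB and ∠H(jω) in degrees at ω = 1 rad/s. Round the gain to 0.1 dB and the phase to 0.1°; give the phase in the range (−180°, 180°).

At s = jω = j1:
zero (s+8): 8 + j1 → |·| = √(8²+1²) = √65 ≈ 8.0623, ∠ = arctan(1/8) ≈ 7.13°
quadratic: (j1)² + 78·j1 + 10000 = 9999 + j78 → |·| ≈ 9999.3, ∠ ≈ 0.45°
|H| = 10000 · 8.0623 / 9999.3 ≈ 8.0629
Gain = 20 log₁₀(8.0629) ≈ 18.13 dB
∠H = 7.13° − 0.45° = 6.68°

18.1 dB, 6.7°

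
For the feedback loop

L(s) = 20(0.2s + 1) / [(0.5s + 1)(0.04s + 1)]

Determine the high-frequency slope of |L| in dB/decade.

-20 dB/decade

Each pole contributes −20 dB/decade at high frequency; each zero contributes +20 dB/decade.
Net: 1 zero(s) − 2 pole(s) → -20 dB/decade.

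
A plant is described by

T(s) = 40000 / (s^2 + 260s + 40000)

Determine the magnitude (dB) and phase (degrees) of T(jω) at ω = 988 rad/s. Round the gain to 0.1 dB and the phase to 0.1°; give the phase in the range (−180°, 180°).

-27.7 dB, -164.7°

At s = jω = j988:
quadratic: (j988)² + 260·j988 + 40000 = -936144 + j256880 → |·| ≈ 9.7075e+05, ∠ ≈ 164.66°
|T| = 40000 / 9.7075e+05 ≈ 0.041205
Gain = 20 log₁₀(0.041205) ≈ -27.70 dB
∠T = 0.00° − 164.66° = -164.66°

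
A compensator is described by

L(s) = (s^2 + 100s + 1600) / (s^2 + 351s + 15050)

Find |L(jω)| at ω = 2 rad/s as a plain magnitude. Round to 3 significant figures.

0.107

Substitute s = j2:
Numerator: (j2)^2 + 100(j2) + 1600 = 1596 + j200
Denominator: (j2)^2 + 351(j2) + 15050 = 15046 + j702
|N| = √(1596² + 200²) ≈ 1608.5, ∠N ≈ 7.14°
|D| = √(15046² + 702²) ≈ 15062, ∠D ≈ 2.67°
|L| = 1608.5 / 15062 ≈ 0.10679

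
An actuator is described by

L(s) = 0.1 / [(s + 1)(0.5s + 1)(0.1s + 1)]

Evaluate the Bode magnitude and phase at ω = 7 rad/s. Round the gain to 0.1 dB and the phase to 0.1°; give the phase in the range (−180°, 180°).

At ω = 7 rad/s:
pole (1 + j7·1) = 1 + j7 → |·| ≈ 7.0711, ∠ ≈ 81.87°
pole (1 + j7·0.5) = 1 + j3.5 → |·| ≈ 3.6401, ∠ ≈ 74.05°
pole (1 + j7·0.1) = 1 + j0.7 → |·| ≈ 1.2207, ∠ ≈ 34.99°
|L| = 0.1 · 1 / (7.0711 · 3.6401 · 1.2207) ≈ 0.0031827
Gain = 20 log₁₀(0.0031827) ≈ -49.94 dB
∠L = (0°) − (81.87° + 74.05° + 34.99°) = -190.91° ≡ 169.09° (principal value)

-49.9 dB, 169.1°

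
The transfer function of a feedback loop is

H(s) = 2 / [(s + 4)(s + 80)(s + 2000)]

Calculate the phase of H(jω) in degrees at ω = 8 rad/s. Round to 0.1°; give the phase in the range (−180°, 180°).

At s = jω = j8:
pole (s+4): 4 + j8 → |·| = √(4²+8²) = √80 ≈ 8.9443, ∠ = arctan(8/4) ≈ 63.43°
pole (s+80): 80 + j8 → |·| = √(80²+8²) = √6464 ≈ 80.399, ∠ = arctan(8/80) ≈ 5.71°
pole (s+2000): 2000 + j8 → |·| = √(2000²+8²) = √4000064 ≈ 2000, ∠ = arctan(8/2000) ≈ 0.23°
∠H = 0.00° − 69.37° = -69.37°

-69.4°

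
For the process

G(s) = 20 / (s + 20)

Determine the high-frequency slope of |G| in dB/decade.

Each pole contributes −20 dB/decade at high frequency; each zero contributes +20 dB/decade.
Net: 0 zero(s) − 1 pole(s) → -20 dB/decade.

-20 dB/decade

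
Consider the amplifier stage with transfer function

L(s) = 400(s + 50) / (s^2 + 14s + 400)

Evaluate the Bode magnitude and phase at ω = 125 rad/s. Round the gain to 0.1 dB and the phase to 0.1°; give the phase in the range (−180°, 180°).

At s = jω = j125:
zero (s+50): 50 + j125 → |·| = √(50²+125²) = √18125 ≈ 134.63, ∠ = arctan(125/50) ≈ 68.20°
quadratic: (j125)² + 14·j125 + 400 = -15225 + j1750 → |·| ≈ 15325, ∠ ≈ 173.44°
|L| = 400 · 134.63 / 15325 ≈ 3.514
Gain = 20 log₁₀(3.514) ≈ 10.92 dB
∠L = 68.20° − 173.44° = -105.24°

10.9 dB, -105.2°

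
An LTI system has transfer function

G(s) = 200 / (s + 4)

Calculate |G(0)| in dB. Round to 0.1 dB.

34.0 dB

G(0) = 200 / 4 = 50
20 log₁₀(50) ≈ 33.98 dB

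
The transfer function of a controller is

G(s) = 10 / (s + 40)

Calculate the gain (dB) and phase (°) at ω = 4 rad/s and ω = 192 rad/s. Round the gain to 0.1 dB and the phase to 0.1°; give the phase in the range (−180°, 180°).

Substitute s = j4:
Numerator: 10 = 10 + j0
Denominator: (j4) + 40 = 40 + j4
|N| = √(10² + 0²) ≈ 10, ∠N ≈ 0.00°
|D| = √(40² + 4²) ≈ 40.2, ∠D ≈ 5.71°
|G| = 10 / 40.2 ≈ 0.24876
Gain = 20 log₁₀(0.24876) ≈ -12.08 dB
∠G = 0.00° − 5.71° = -5.71°

Substitute s = j192:
Numerator: 10 = 10 + j0
Denominator: (j192) + 40 = 40 + j192
|N| = √(10² + 0²) ≈ 10, ∠N ≈ 0.00°
|D| = √(40² + 192²) ≈ 196.12, ∠D ≈ 78.23°
|G| = 10 / 196.12 ≈ 0.050989
Gain = 20 log₁₀(0.050989) ≈ -25.85 dB
∠G = 0.00° − 78.23° = -78.23°

ω = 4: -12.1 dB, -5.7°; ω = 192: -25.9 dB, -78.2°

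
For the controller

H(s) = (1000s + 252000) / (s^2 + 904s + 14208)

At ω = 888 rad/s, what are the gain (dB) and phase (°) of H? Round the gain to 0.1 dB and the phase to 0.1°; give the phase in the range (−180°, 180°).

Substitute s = j888:
Numerator: 1000(j888) + 252000 = 252000 + j888000
Denominator: (j888)^2 + 904(j888) + 14208 = -774336 + j802752
|N| = √(252000² + 888000²) ≈ 9.2306e+05, ∠N ≈ 74.16°
|D| = √(774336² + 802752²) ≈ 1.1154e+06, ∠D ≈ 133.97°
|H| = 9.2306e+05 / 1.1154e+06 ≈ 0.82756
Gain = 20 log₁₀(0.82756) ≈ -1.64 dB
∠H = 74.16° − 133.97° = -59.81°

-1.6 dB, -59.8°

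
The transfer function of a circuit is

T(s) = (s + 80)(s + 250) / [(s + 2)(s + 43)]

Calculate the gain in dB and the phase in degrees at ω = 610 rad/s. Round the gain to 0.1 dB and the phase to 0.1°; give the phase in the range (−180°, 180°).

0.7 dB, -25.5°

At s = jω = j610:
zero (s+80): 80 + j610 → |·| = √(80²+610²) = √378500 ≈ 615.22, ∠ = arctan(610/80) ≈ 82.53°
zero (s+250): 250 + j610 → |·| = √(250²+610²) = √434600 ≈ 659.24, ∠ = arctan(610/250) ≈ 67.71°
pole (s+2): 2 + j610 → |·| = √(2²+610²) = √372104 ≈ 610, ∠ = arctan(610/2) ≈ 89.81°
pole (s+43): 43 + j610 → |·| = √(43²+610²) = √373949 ≈ 611.51, ∠ = arctan(610/43) ≈ 85.97°
|T| = 1 · 4.0558e+05 / 3.7302e+05 ≈ 1.0873
Gain = 20 log₁₀(1.0873) ≈ 0.73 dB
∠T = 150.24° − 175.78° = -25.54°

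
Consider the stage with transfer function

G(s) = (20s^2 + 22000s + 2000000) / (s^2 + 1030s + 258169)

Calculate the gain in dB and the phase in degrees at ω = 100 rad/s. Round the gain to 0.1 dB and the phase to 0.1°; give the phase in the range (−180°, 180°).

Substitute s = j100:
Numerator: 20(j100)^2 + 22000(j100) + 2000000 = 1800000 + j2200000
Denominator: (j100)^2 + 1030(j100) + 258169 = 248169 + j103000
|N| = √(1800000² + 2200000²) ≈ 2.8425e+06, ∠N ≈ 50.71°
|D| = √(248169² + 103000²) ≈ 2.6869e+05, ∠D ≈ 22.54°
|G| = 2.8425e+06 / 2.6869e+05 ≈ 10.579
Gain = 20 log₁₀(10.579) ≈ 20.49 dB
∠G = 50.71° − 22.54° = 28.17°

20.5 dB, 28.2°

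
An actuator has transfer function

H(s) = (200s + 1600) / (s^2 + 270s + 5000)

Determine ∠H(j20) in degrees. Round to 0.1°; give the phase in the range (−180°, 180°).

18.6°

Substitute s = j20:
Numerator: 200(j20) + 1600 = 1600 + j4000
Denominator: (j20)^2 + 270(j20) + 5000 = 4600 + j5400
|N| = √(1600² + 4000²) ≈ 4308.1, ∠N ≈ 68.20°
|D| = √(4600² + 5400²) ≈ 7093.7, ∠D ≈ 49.57°
∠H = 68.20° − 49.57° = 18.63°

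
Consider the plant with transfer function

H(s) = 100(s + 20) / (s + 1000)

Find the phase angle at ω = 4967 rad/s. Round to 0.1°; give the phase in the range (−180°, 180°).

At s = jω = j4967:
zero (s+20): 20 + j4967 → |·| = √(20²+4967²) = √24671489 ≈ 4967, ∠ = arctan(4967/20) ≈ 89.77°
pole (s+1000): 1000 + j4967 → |·| = √(1000²+4967²) = √25671089 ≈ 5066.7, ∠ = arctan(4967/1000) ≈ 78.62°
∠H = 89.77° − 78.62° = 11.15°

11.2°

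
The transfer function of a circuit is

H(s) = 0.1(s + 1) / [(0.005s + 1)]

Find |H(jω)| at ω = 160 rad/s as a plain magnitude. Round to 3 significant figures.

At ω = 160 rad/s:
zero (1 + j160·1) = 1 + j160 → |·| ≈ 160, ∠ ≈ 89.64°
pole (1 + j160·0.005) = 1 + j0.8 → |·| ≈ 1.2806, ∠ ≈ 38.66°
|H| = 0.1 · 160 / (1.2806) ≈ 12.494

12.5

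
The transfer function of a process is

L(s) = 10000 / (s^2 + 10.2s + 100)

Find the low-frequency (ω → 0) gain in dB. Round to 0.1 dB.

L(0) = 10000 / 100 = 100
20 log₁₀(100) ≈ 40.00 dB

40.0 dB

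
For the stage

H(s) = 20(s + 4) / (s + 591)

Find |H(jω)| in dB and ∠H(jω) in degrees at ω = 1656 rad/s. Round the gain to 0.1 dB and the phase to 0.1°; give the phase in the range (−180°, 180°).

25.5 dB, 19.5°

At s = jω = j1656:
zero (s+4): 4 + j1656 → |·| = √(4²+1656²) = √2742352 ≈ 1656, ∠ = arctan(1656/4) ≈ 89.86°
pole (s+591): 591 + j1656 → |·| = √(591²+1656²) = √3091617 ≈ 1758.3, ∠ = arctan(1656/591) ≈ 70.36°
|H| = 20 · 1656 / 1758.3 ≈ 18.836
Gain = 20 log₁₀(18.836) ≈ 25.50 dB
∠H = 89.86° − 70.36° = 19.50°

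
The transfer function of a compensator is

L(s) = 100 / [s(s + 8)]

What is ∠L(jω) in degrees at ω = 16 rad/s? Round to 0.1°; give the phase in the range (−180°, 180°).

At s = jω = j16:
pole (s+8): 8 + j16 → |·| = √(8²+16²) = √320 ≈ 17.889, ∠ = arctan(16/8) ≈ 63.43°
pole at origin: |s| = 16, ∠ = 90.00° (in denominator)
∠L = 0.00° − 153.43° = -153.43°

-153.4°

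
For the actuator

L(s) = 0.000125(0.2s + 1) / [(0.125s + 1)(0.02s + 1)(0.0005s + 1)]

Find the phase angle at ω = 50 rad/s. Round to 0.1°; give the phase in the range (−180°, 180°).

At ω = 50 rad/s:
zero (1 + j50·0.2) = 1 + j10 → |·| ≈ 10.05, ∠ ≈ 84.29°
pole (1 + j50·0.125) = 1 + j6.25 → |·| ≈ 6.3295, ∠ ≈ 80.91°
pole (1 + j50·0.02) = 1 + j1 → |·| ≈ 1.4142, ∠ ≈ 45.00°
pole (1 + j50·0.0005) = 1 + j0.025 → |·| ≈ 1.0003, ∠ ≈ 1.43°
∠L = (84.29°) − (80.91° + 45.00° + 1.43°) = -43.05°

-43.1°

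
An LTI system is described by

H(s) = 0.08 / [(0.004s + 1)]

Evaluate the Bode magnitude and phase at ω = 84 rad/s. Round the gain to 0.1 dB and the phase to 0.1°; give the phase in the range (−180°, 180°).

-22.4 dB, -18.6°

At ω = 84 rad/s:
pole (1 + j84·0.004) = 1 + j0.336 → |·| ≈ 1.0549, ∠ ≈ 18.57°
|H| = 0.08 · 1 / (1.0549) ≈ 0.075837
Gain = 20 log₁₀(0.075837) ≈ -22.40 dB
∠H = (0°) − (18.57°) = -18.57°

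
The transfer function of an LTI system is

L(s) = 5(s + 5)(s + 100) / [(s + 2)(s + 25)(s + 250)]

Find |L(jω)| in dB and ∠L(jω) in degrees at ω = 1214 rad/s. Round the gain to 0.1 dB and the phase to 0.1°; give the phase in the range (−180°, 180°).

-47.9 dB, -82.0°

At s = jω = j1214:
zero (s+5): 5 + j1214 → |·| = √(5²+1214²) = √1473821 ≈ 1214, ∠ = arctan(1214/5) ≈ 89.76°
zero (s+100): 100 + j1214 → |·| = √(100²+1214²) = √1483796 ≈ 1218.1, ∠ = arctan(1214/100) ≈ 85.29°
pole (s+2): 2 + j1214 → |·| = √(2²+1214²) = √1473800 ≈ 1214, ∠ = arctan(1214/2) ≈ 89.91°
pole (s+25): 25 + j1214 → |·| = √(25²+1214²) = √1474421 ≈ 1214.3, ∠ = arctan(1214/25) ≈ 88.82°
pole (s+250): 250 + j1214 → |·| = √(250²+1214²) = √1536296 ≈ 1239.5, ∠ = arctan(1214/250) ≈ 78.36°
|L| = 5 · 1.4788e+06 / 1.8272e+09 ≈ 0.0040466
Gain = 20 log₁₀(0.0040466) ≈ -47.86 dB
∠L = 175.05° − 257.09° = -82.04°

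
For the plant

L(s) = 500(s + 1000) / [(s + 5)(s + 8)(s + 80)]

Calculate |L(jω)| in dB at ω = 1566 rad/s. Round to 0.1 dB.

-72.3 dB

At s = jω = j1566:
zero (s+1000): 1000 + j1566 → |·| = √(1000²+1566²) = √3452356 ≈ 1858.1, ∠ = arctan(1566/1000) ≈ 57.44°
pole (s+5): 5 + j1566 → |·| = √(5²+1566²) = √2452381 ≈ 1566, ∠ = arctan(1566/5) ≈ 89.82°
pole (s+8): 8 + j1566 → |·| = √(8²+1566²) = √2452420 ≈ 1566, ∠ = arctan(1566/8) ≈ 89.71°
pole (s+80): 80 + j1566 → |·| = √(80²+1566²) = √2458756 ≈ 1568, ∠ = arctan(1566/80) ≈ 87.08°
|L| = 500 · 1858.1 / 3.8453e+09 ≈ 0.00024161
Gain = 20 log₁₀(0.00024161) ≈ -72.34 dB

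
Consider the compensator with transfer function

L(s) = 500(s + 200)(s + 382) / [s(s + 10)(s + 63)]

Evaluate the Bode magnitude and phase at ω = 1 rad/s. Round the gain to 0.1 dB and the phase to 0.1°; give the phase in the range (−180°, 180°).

95.6 dB, -96.2°

At s = jω = j1:
zero (s+200): 200 + j1 → |·| = √(200²+1²) = √40001 ≈ 200, ∠ = arctan(1/200) ≈ 0.29°
zero (s+382): 382 + j1 → |·| = √(382²+1²) = √145925 ≈ 382, ∠ = arctan(1/382) ≈ 0.15°
pole (s+10): 10 + j1 → |·| = √(10²+1²) = √101 ≈ 10.05, ∠ = arctan(1/10) ≈ 5.71°
pole (s+63): 63 + j1 → |·| = √(63²+1²) = √3970 ≈ 63.008, ∠ = arctan(1/63) ≈ 0.91°
pole at origin: |s| = 1, ∠ = 90.00° (in denominator)
|L| = 500 · 76400 / 633.23 ≈ 60326
Gain = 20 log₁₀(60326) ≈ 95.61 dB
∠L = 0.44° − 96.62° = -96.18°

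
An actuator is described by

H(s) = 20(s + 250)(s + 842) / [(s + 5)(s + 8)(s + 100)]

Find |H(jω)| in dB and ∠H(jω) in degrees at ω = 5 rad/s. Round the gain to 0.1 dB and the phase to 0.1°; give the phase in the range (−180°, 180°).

At s = jω = j5:
zero (s+250): 250 + j5 → |·| = √(250²+5²) = √62525 ≈ 250.05, ∠ = arctan(5/250) ≈ 1.15°
zero (s+842): 842 + j5 → |·| = √(842²+5²) = √708989 ≈ 842.01, ∠ = arctan(5/842) ≈ 0.34°
pole (s+5): 5 + j5 → |·| = √(5²+5²) = √50 ≈ 7.0711, ∠ = arctan(5/5) ≈ 45.00°
pole (s+8): 8 + j5 → |·| = √(8²+5²) = √89 ≈ 9.434, ∠ = arctan(5/8) ≈ 32.01°
pole (s+100): 100 + j5 → |·| = √(100²+5²) = √10025 ≈ 100.12, ∠ = arctan(5/100) ≈ 2.86°
|H| = 20 · 2.1054e+05 / 6678.9 ≈ 630.46
Gain = 20 log₁₀(630.46) ≈ 55.99 dB
∠H = 1.49° − 79.87° = -78.38°

56.0 dB, -78.4°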